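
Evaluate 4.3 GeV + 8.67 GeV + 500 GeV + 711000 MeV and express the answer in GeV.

In GeV:
  4.3 GeV → 4.3
  8.67 GeV → 8.67
  500 GeV → 500
  711000 MeV = 711000e-3 GeV = 711
Sum: 4.3 + 8.67 + 500 + 711 = 1223.97

1223.97 GeV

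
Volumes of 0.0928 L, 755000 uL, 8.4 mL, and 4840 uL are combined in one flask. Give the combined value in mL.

861.04 mL

In mL:
  0.0928 L = 0.0928 × 10^3 mL = 92.8
  755000 uL = 755000 × 10^-3 mL = 755
  8.4 mL → 8.4
  4840 uL = 4840 × 10^-3 mL = 4.84
Sum: 92.8 + 755 + 8.4 + 4.84 = 861.04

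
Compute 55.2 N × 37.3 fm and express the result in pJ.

2.05896 pJ

55.2 × 37.3e-15 = 2058.96e-15 J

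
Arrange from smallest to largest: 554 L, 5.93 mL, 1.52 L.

5.93 mL < 1.52 L < 554 L

554 L = 554 L
5.93 mL = 0.00593 L
1.52 L = 1.52 L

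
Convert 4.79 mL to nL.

milli = 10^-3, nano = 10^-9; factor is 10^6.
4.79 × 10^6 = 4790000

4790000 nL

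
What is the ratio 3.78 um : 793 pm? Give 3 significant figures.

(3.78 × 10⁻⁶) / (793 × 10⁻¹²) = 0.004767 × 10⁶

4770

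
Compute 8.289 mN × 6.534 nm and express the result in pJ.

8.289e-3 × 6.534e-9 = 54.160326e-12 J

54.160326 pJ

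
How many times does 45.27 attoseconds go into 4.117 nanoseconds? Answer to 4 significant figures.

(4.117 × 10^-9) / (45.27 × 10^-18) = 0.090943 × 10^9

90940000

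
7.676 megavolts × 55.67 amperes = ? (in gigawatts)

7.676 × 10^6 × 55.67 = 427.32292 × 10^6 W

0.42732292 gigawatts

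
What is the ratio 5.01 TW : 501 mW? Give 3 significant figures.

(5.01 × 10^12) / (501 × 10^-3) = 0.01 × 10^15

10000000000000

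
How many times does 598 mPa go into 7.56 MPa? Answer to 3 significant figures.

12600000

(7.56e6) / (598e-3) = 0.01264e9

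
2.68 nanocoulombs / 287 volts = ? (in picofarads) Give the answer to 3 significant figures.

9.34 picofarads

(2.68 × 10⁻⁹) / (287) = 0.009338 × 10⁻⁹ F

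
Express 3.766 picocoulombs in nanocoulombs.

0.003766 nanocoulombs

pico = 10⁻¹², nano = 10⁻⁹; factor is 10⁻³.
3.766 × 10⁻³ = 0.003766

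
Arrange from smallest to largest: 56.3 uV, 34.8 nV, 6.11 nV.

56.3 uV = 0.0000563 V
34.8 nV = 0.0000000348 V
6.11 nV = 0.00000000611 V

6.11 nV < 34.8 nV < 56.3 uV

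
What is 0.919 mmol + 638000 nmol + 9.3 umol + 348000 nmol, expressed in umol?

In umol:
  0.919 mmol = 0.919 × 10^3 umol = 919
  638000 nmol = 638000 × 10^-3 umol = 638
  9.3 umol → 9.3
  348000 nmol = 348000 × 10^-3 umol = 348
Sum: 919 + 638 + 9.3 + 348 = 1914.3

1914.3 umol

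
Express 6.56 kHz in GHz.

kilo = 1e3, giga = 1e9; factor is 1e-6.
6.56 × 1e-6 = 0.00000656

0.00000656 GHz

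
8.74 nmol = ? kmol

0.00000000000874 kmol

nano = 1e-9, kilo = 1e3; factor is 1e-12.
8.74 × 1e-12 = 0.00000000000874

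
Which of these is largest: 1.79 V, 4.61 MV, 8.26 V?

1.79 V = 1.79 V
4.61 MV = 4610000 V
8.26 V = 8.26 V

4.61 MV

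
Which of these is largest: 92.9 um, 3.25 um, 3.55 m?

92.9 um = 0.0000929 m
3.25 um = 0.00000325 m
3.55 m = 3.55 m

3.55 m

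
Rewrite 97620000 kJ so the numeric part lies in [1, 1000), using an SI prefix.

= 97.62e9 J; 1e9 is giga.

97.62 GJ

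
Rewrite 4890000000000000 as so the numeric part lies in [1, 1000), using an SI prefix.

4.89 ms

= 4.89 × 10⁻³ s; 10⁻³ is milli.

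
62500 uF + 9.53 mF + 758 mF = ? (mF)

830.03 mF

In mF:
  62500 uF = 62500e-3 mF = 62.5
  9.53 mF → 9.53
  758 mF → 758
Sum: 62.5 + 9.53 + 758 = 830.03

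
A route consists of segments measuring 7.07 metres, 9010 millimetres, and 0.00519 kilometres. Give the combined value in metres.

21.27 metres

In metres:
  7.07 metres → 7.07
  9010 millimetres = 9010e-3 metres = 9.01
  0.00519 kilometres = 0.00519e3 metres = 5.19
Sum: 7.07 + 9.01 + 5.19 = 21.27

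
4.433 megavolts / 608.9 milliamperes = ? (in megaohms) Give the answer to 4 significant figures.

(4.433 × 10^6) / (608.9 × 10^-3) = 0.00728034 × 10^9 Ω

7.280 megaohms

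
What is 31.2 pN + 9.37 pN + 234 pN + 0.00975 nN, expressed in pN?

284.32 pN

In pN:
  31.2 pN → 31.2
  9.37 pN → 9.37
  234 pN → 234
  0.00975 nN = 0.00975 × 10³ pN = 9.75
Sum: 31.2 + 9.37 + 234 + 9.75 = 284.32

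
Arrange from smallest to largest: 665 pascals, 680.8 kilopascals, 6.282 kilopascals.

665 pascals < 6.282 kilopascals < 680.8 kilopascals

665 pascals = 665 pascals
680.8 kilopascals = 680800 pascals
6.282 kilopascals = 6282 pascals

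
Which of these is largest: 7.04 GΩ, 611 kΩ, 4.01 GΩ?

7.04 GΩ = 7040000000 Ω
611 kΩ = 611000 Ω
4.01 GΩ = 4010000000 Ω

7.04 GΩ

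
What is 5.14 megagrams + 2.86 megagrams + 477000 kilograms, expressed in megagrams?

In megagrams:
  5.14 megagrams → 5.14
  2.86 megagrams → 2.86
  477000 kilograms = 477000 × 10⁻³ megagrams = 477
Sum: 5.14 + 2.86 + 477 = 485

485 megagrams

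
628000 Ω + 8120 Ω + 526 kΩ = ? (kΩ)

1162.12 kΩ

In kΩ:
  628000 Ω = 628000 × 10⁻³ kΩ = 628
  8120 Ω = 8120 × 10⁻³ kΩ = 8.12
  526 kΩ → 526
Sum: 628 + 8.12 + 526 = 1162.12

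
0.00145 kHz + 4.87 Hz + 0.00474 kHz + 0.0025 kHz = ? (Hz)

13.56 Hz

In Hz:
  0.00145 kHz = 0.00145e3 Hz = 1.45
  4.87 Hz → 4.87
  0.00474 kHz = 0.00474e3 Hz = 4.74
  0.0025 kHz = 0.0025e3 Hz = 2.5
Sum: 1.45 + 4.87 + 4.74 + 2.5 = 13.56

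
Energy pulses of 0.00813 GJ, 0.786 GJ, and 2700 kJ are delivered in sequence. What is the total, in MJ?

796.83 MJ

In MJ:
  0.00813 GJ = 0.00813e3 MJ = 8.13
  0.786 GJ = 0.786e3 MJ = 786
  2700 kJ = 2700e-3 MJ = 2.7
Sum: 8.13 + 786 + 2.7 = 796.83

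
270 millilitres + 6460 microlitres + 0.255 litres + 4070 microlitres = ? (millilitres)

535.53 millilitres

In millilitres:
  270 millilitres → 270
  6460 microlitres = 6460 × 10⁻³ millilitres = 6.46
  0.255 litres = 0.255 × 10³ millilitres = 255
  4070 microlitres = 4070 × 10⁻³ millilitres = 4.07
Sum: 270 + 6.46 + 255 + 4.07 = 535.53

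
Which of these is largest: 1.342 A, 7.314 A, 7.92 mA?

7.314 A

1.342 A = 1.342 A
7.314 A = 7.314 A
7.92 mA = 0.00792 A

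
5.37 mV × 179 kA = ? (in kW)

0.96123 kW

5.37 × 10^-3 × 179 × 10^3 = 961.23 W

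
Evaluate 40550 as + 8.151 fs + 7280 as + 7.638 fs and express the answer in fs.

63.619 fs

In fs:
  40550 as = 40550e-3 fs = 40.55
  8.151 fs → 8.151
  7280 as = 7280e-3 fs = 7.28
  7.638 fs → 7.638
Sum: 40.55 + 8.151 + 7.28 + 7.638 = 63.619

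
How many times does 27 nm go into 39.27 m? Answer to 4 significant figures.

(39.27) / (27 × 10⁻⁹) = 1.4544 × 10⁹

1454000000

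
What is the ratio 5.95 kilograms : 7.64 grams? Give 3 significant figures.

(5.95 × 10^3) / (7.64) = 0.7788 × 10^3

779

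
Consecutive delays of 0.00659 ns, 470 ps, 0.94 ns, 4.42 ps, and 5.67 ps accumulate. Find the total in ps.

In ps:
  0.00659 ns = 0.00659 × 10³ ps = 6.59
  470 ps → 470
  0.94 ns = 0.94 × 10³ ps = 940
  4.42 ps → 4.42
  5.67 ps → 5.67
Sum: 6.59 + 470 + 940 + 4.42 + 5.67 = 1426.68

1426.68 ps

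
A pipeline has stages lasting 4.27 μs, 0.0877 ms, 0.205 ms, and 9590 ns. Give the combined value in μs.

306.56 μs

In μs:
  4.27 μs → 4.27
  0.0877 ms = 0.0877e3 μs = 87.7
  0.205 ms = 0.205e3 μs = 205
  9590 ns = 9590e-3 μs = 9.59
Sum: 4.27 + 87.7 + 205 + 9.59 = 306.56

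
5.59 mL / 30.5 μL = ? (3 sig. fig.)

183

(5.59 × 10^-3) / (30.5 × 10^-6) = 0.1833 × 10^3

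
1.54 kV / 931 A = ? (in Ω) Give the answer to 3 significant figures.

(1.54e3) / (931) = 0.0016541e3 Ω

1.65 Ω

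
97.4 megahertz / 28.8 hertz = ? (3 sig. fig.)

3380000

(97.4 × 10^6) / (28.8) = 3.382 × 10^6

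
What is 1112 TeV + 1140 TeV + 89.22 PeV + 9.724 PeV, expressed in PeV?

In PeV:
  1112 TeV = 1112 × 10^-3 PeV = 1.112
  1140 TeV = 1140 × 10^-3 PeV = 1.14
  89.22 PeV → 89.22
  9.724 PeV → 9.724
Sum: 1.112 + 1.14 + 89.22 + 9.724 = 101.196

101.196 PeV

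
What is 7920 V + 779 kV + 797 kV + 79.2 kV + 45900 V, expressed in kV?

In kV:
  7920 V = 7920e-3 kV = 7.92
  779 kV → 779
  797 kV → 797
  79.2 kV → 79.2
  45900 V = 45900e-3 kV = 45.9
Sum: 7.92 + 779 + 797 + 79.2 + 45.9 = 1709.02

1709.02 kV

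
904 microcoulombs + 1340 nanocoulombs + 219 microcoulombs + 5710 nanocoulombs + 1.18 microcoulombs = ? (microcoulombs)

1131.23 microcoulombs

In microcoulombs:
  904 microcoulombs → 904
  1340 nanocoulombs = 1340 × 10^-3 microcoulombs = 1.34
  219 microcoulombs → 219
  5710 nanocoulombs = 5710 × 10^-3 microcoulombs = 5.71
  1.18 microcoulombs → 1.18
Sum: 904 + 1.34 + 219 + 5.71 + 1.18 = 1131.23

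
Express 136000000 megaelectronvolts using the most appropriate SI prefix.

= 136 × 10^12 electronvolts; 10^12 is tera.

136 teraelectronvolts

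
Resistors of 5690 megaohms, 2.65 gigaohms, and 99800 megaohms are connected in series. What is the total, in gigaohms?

In gigaohms:
  5690 megaohms = 5690e-3 gigaohms = 5.69
  2.65 gigaohms → 2.65
  99800 megaohms = 99800e-3 gigaohms = 99.8
Sum: 5.69 + 2.65 + 99.8 = 108.14

108.14 gigaohms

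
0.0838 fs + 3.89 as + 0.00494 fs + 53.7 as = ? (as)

146.33 as

In as:
  0.0838 fs = 0.0838 × 10³ as = 83.8
  3.89 as → 3.89
  0.00494 fs = 0.00494 × 10³ as = 4.94
  53.7 as → 53.7
Sum: 83.8 + 3.89 + 4.94 + 53.7 = 146.33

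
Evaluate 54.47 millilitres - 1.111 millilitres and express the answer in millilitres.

53.359 millilitres

In millilitres:
  54.47 millilitres → 54.47
  1.111 millilitres → 1.111
Difference: 54.47 - 1.111 = 53.359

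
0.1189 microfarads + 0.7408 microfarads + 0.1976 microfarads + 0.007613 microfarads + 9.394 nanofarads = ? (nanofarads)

In nanofarads:
  0.1189 microfarads = 0.1189 × 10^3 nanofarads = 118.9
  0.7408 microfarads = 0.7408 × 10^3 nanofarads = 740.8
  0.1976 microfarads = 0.1976 × 10^3 nanofarads = 197.6
  0.007613 microfarads = 0.007613 × 10^3 nanofarads = 7.613
  9.394 nanofarads → 9.394
Sum: 118.9 + 740.8 + 197.6 + 7.613 + 9.394 = 1074.307

1074.307 nanofarads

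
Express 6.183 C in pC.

(no prefix) = 10^0, pico = 10^-12; factor is 10^12.
6.183 × 10^12 = 6183000000000

6183000000000 pC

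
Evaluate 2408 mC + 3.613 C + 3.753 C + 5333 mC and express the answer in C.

15.107 C

In C:
  2408 mC = 2408 × 10⁻³ C = 2.408
  3.613 C → 3.613
  3.753 C → 3.753
  5333 mC = 5333 × 10⁻³ C = 5.333
Sum: 2.408 + 3.613 + 3.753 + 5.333 = 15.107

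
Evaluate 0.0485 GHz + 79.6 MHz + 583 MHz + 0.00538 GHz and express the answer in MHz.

In MHz:
  0.0485 GHz = 0.0485 × 10^3 MHz = 48.5
  79.6 MHz → 79.6
  583 MHz → 583
  0.00538 GHz = 0.00538 × 10^3 MHz = 5.38
Sum: 48.5 + 79.6 + 583 + 5.38 = 716.48

716.48 MHz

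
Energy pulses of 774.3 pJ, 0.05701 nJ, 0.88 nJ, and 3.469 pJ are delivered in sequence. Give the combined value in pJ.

In pJ:
  774.3 pJ → 774.3
  0.05701 nJ = 0.05701 × 10^3 pJ = 57.01
  0.88 nJ = 0.88 × 10^3 pJ = 880
  3.469 pJ → 3.469
Sum: 774.3 + 57.01 + 880 + 3.469 = 1714.779

1714.779 pJ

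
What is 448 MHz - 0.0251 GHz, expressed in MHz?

422.9 MHz

In MHz:
  448 MHz → 448
  0.0251 GHz = 0.0251e3 MHz = 25.1
Difference: 448 - 25.1 = 422.9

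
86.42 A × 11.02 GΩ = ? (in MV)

86.42 × 11.02e9 = 952.3484e9 V

952348.4 MV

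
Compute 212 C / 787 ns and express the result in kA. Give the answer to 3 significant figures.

(212) / (787 × 10⁻⁹) = 0.26938 × 10⁹ A

269000 kA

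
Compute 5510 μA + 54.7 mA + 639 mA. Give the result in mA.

699.21 mA

In mA:
  5510 μA = 5510 × 10^-3 mA = 5.51
  54.7 mA → 54.7
  639 mA → 639
Sum: 5.51 + 54.7 + 639 = 699.21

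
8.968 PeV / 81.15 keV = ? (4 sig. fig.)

(8.968 × 10¹⁵) / (81.15 × 10³) = 0.11051 × 10¹²

110500000000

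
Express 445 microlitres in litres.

micro = 10^-6, (no prefix) = 10^0; factor is 10^-6.
445 × 10^-6 = 0.000445

0.000445 litres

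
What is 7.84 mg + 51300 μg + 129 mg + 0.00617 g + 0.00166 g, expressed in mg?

195.97 mg

In mg:
  7.84 mg → 7.84
  51300 μg = 51300 × 10^-3 mg = 51.3
  129 mg → 129
  0.00617 g = 0.00617 × 10^3 mg = 6.17
  0.00166 g = 0.00166 × 10^3 mg = 1.66
Sum: 7.84 + 51.3 + 129 + 6.17 + 1.66 = 195.97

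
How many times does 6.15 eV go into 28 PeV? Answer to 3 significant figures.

(28e15) / (6.15) = 4.553e15

4550000000000000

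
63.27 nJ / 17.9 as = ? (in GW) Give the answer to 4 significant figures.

3.535 GW

(63.27e-9) / (17.9e-18) = 3.53464e9 W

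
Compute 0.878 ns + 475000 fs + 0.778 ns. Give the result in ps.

In ps:
  0.878 ns = 0.878e3 ps = 878
  475000 fs = 475000e-3 ps = 475
  0.778 ns = 0.778e3 ps = 778
Sum: 878 + 475 + 778 = 2131

2131 ps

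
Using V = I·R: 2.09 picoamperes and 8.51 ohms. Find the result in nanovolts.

2.09 × 10^-12 × 8.51 = 17.7859 × 10^-12 V

0.0177859 nanovolts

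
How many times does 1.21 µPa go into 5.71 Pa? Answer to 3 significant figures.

4720000

(5.71) / (1.21e-6) = 4.719e6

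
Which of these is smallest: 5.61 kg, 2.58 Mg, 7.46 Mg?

5.61 kg = 5610 g
2.58 Mg = 2580000 g
7.46 Mg = 7460000 g

5.61 kg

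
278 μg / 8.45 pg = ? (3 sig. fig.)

(278 × 10^-6) / (8.45 × 10^-12) = 32.9 × 10^6

32900000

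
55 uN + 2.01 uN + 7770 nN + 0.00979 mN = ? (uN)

74.57 uN

In uN:
  55 uN → 55
  2.01 uN → 2.01
  7770 nN = 7770 × 10⁻³ uN = 7.77
  0.00979 mN = 0.00979 × 10³ uN = 9.79
Sum: 55 + 2.01 + 7.77 + 9.79 = 74.57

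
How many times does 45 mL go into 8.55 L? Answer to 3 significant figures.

(8.55) / (45 × 10^-3) = 0.19 × 10^3

190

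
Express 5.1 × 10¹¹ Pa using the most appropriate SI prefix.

510 GPa

= 510 × 10⁹ Pa; 10⁹ is giga.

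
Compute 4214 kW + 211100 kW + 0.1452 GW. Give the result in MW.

360.514 MW

In MW:
  4214 kW = 4214 × 10⁻³ MW = 4.214
  211100 kW = 211100 × 10⁻³ MW = 211.1
  0.1452 GW = 0.1452 × 10³ MW = 145.2
Sum: 4.214 + 211.1 + 145.2 = 360.514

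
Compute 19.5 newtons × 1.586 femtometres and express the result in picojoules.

0.030927 picojoules

19.5 × 1.586 × 10^-15 = 30.927 × 10^-15 J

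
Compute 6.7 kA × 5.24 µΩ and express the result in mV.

35.108 mV

6.7 × 10³ × 5.24 × 10⁻⁶ = 35.108 × 10⁻³ V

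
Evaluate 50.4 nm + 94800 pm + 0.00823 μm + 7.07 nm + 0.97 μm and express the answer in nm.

In nm:
  50.4 nm → 50.4
  94800 pm = 94800e-3 nm = 94.8
  0.00823 μm = 0.00823e3 nm = 8.23
  7.07 nm → 7.07
  0.97 μm = 0.97e3 nm = 970
Sum: 50.4 + 94.8 + 8.23 + 7.07 + 970 = 1130.5

1130.5 nm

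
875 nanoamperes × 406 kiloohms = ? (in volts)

0.35525 volts

875 × 10^-9 × 406 × 10^3 = 355250 × 10^-6 V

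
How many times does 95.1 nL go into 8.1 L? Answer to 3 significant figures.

(8.1) / (95.1 × 10⁻⁹) = 0.08517 × 10⁹

85200000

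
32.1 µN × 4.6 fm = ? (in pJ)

32.1e-6 × 4.6e-15 = 147.66e-21 J

0.00000014766 pJ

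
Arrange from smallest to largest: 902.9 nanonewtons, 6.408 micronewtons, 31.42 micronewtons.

902.9 nanonewtons = 0.0000009029 newtons
6.408 micronewtons = 0.000006408 newtons
31.42 micronewtons = 0.00003142 newtons

902.9 nanonewtons < 6.408 micronewtons < 31.42 micronewtons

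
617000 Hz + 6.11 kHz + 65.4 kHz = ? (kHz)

In kHz:
  617000 Hz = 617000 × 10⁻³ kHz = 617
  6.11 kHz → 6.11
  65.4 kHz → 65.4
Sum: 617 + 6.11 + 65.4 = 688.51

688.51 kHz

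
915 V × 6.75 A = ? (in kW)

915 × 6.75 = 6176.25 W

6.17625 kW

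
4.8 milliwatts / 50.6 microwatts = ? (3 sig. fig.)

(4.8e-3) / (50.6e-6) = 0.09486e3

94.9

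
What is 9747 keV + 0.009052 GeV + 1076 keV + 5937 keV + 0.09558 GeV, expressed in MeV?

121.392 MeV

In MeV:
  9747 keV = 9747e-3 MeV = 9.747
  0.009052 GeV = 0.009052e3 MeV = 9.052
  1076 keV = 1076e-3 MeV = 1.076
  5937 keV = 5937e-3 MeV = 5.937
  0.09558 GeV = 0.09558e3 MeV = 95.58
Sum: 9.747 + 9.052 + 1.076 + 5.937 + 95.58 = 121.392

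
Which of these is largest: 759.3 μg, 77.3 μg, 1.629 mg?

759.3 μg = 0.0007593 g
77.3 μg = 0.0000773 g
1.629 mg = 0.001629 g

1.629 mg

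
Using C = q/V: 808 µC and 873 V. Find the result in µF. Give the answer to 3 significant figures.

0.926 µF

(808e-6) / (873) = 0.92554e-6 F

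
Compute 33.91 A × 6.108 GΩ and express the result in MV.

33.91 × 6.108e9 = 207.12228e9 V

207122.28 MV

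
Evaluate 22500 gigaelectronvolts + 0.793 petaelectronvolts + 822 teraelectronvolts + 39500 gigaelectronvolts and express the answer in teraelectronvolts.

1677 teraelectronvolts

In teraelectronvolts:
  22500 gigaelectronvolts = 22500 × 10⁻³ teraelectronvolts = 22.5
  0.793 petaelectronvolts = 0.793 × 10³ teraelectronvolts = 793
  822 teraelectronvolts → 822
  39500 gigaelectronvolts = 39500 × 10⁻³ teraelectronvolts = 39.5
Sum: 22.5 + 793 + 822 + 39.5 = 1677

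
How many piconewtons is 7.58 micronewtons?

7580000 piconewtons

micro = 1e-6, pico = 1e-12; factor is 1e6.
7.58 × 1e6 = 7580000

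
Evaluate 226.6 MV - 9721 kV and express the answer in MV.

In MV:
  226.6 MV → 226.6
  9721 kV = 9721e-3 MV = 9.721
Difference: 226.6 - 9.721 = 216.879

216.879 MV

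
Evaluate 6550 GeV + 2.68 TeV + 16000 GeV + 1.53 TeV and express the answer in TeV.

In TeV:
  6550 GeV = 6550 × 10^-3 TeV = 6.55
  2.68 TeV → 2.68
  16000 GeV = 16000 × 10^-3 TeV = 16
  1.53 TeV → 1.53
Sum: 6.55 + 2.68 + 16 + 1.53 = 26.76

26.76 TeV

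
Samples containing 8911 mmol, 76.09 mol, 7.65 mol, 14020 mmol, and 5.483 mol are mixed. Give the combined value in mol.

112.154 mol

In mol:
  8911 mmol = 8911 × 10^-3 mol = 8.911
  76.09 mol → 76.09
  7.65 mol → 7.65
  14020 mmol = 14020 × 10^-3 mol = 14.02
  5.483 mol → 5.483
Sum: 8.911 + 76.09 + 7.65 + 14.02 + 5.483 = 112.154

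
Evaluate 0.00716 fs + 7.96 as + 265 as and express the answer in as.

In as:
  0.00716 fs = 0.00716 × 10³ as = 7.16
  7.96 as → 7.96
  265 as → 265
Sum: 7.16 + 7.96 + 265 = 280.12

280.12 as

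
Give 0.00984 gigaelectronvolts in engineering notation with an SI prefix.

9.84 megaelectronvolts

= 9.84 × 10⁶ electronvolts; 10⁶ is mega.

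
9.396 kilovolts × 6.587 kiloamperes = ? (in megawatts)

9.396e3 × 6.587e3 = 61.891452e6 W

61.891452 megawatts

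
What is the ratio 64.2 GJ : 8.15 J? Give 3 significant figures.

7880000000

(64.2e9) / (8.15) = 7.877e9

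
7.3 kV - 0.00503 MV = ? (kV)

2.27 kV

In kV:
  7.3 kV → 7.3
  0.00503 MV = 0.00503 × 10^3 kV = 5.03
Difference: 7.3 - 5.03 = 2.27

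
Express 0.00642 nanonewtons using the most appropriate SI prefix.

= 6.42 × 10^-12 newtons; 10^-12 is pico.

6.42 piconewtons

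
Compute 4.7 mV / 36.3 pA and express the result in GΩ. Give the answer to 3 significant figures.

0.129 GΩ

(4.7 × 10^-3) / (36.3 × 10^-12) = 0.12948 × 10^9 Ω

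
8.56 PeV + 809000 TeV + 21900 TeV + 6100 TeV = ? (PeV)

845.56 PeV

In PeV:
  8.56 PeV → 8.56
  809000 TeV = 809000e-3 PeV = 809
  21900 TeV = 21900e-3 PeV = 21.9
  6100 TeV = 6100e-3 PeV = 6.1
Sum: 8.56 + 809 + 21.9 + 6.1 = 845.56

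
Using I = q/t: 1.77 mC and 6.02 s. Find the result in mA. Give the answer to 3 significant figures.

(1.77 × 10^-3) / (6.02) = 0.29402 × 10^-3 A

0.294 mA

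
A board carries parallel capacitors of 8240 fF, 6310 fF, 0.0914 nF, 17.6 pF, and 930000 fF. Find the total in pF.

1053.55 pF

In pF:
  8240 fF = 8240 × 10⁻³ pF = 8.24
  6310 fF = 6310 × 10⁻³ pF = 6.31
  0.0914 nF = 0.0914 × 10³ pF = 91.4
  17.6 pF → 17.6
  930000 fF = 930000 × 10⁻³ pF = 930
Sum: 8.24 + 6.31 + 91.4 + 17.6 + 930 = 1053.55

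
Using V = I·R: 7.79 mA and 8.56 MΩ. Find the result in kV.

66.6824 kV

7.79 × 10⁻³ × 8.56 × 10⁶ = 66.6824 × 10³ V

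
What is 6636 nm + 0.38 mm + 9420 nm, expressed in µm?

In µm:
  6636 nm = 6636e-3 µm = 6.636
  0.38 mm = 0.38e3 µm = 380
  9420 nm = 9420e-3 µm = 9.42
Sum: 6.636 + 380 + 9.42 = 396.056

396.056 µm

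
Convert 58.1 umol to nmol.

micro = 10^-6, nano = 10^-9; factor is 10^3.
58.1 × 10^3 = 58100

58100 nmol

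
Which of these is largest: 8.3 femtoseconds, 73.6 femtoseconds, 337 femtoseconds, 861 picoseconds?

861 picoseconds

8.3 femtoseconds = 0.0000000000000083 seconds
73.6 femtoseconds = 0.0000000000000736 seconds
337 femtoseconds = 0.000000000000337 seconds
861 picoseconds = 0.000000000861 seconds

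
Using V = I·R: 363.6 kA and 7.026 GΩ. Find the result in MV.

363.6e3 × 7.026e9 = 2554.6536e12 V

2554653600 MV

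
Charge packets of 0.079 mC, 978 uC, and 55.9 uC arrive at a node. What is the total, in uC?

In uC:
  0.079 mC = 0.079 × 10³ uC = 79
  978 uC → 978
  55.9 uC → 55.9
Sum: 79 + 978 + 55.9 = 1112.9

1112.9 uC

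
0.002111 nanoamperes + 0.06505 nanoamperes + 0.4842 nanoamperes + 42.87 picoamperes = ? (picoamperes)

594.231 picoamperes

In picoamperes:
  0.002111 nanoamperes = 0.002111 × 10^3 picoamperes = 2.111
  0.06505 nanoamperes = 0.06505 × 10^3 picoamperes = 65.05
  0.4842 nanoamperes = 0.4842 × 10^3 picoamperes = 484.2
  42.87 picoamperes → 42.87
Sum: 2.111 + 65.05 + 484.2 + 42.87 = 594.231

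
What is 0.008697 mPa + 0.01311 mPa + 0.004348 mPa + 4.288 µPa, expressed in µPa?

In µPa:
  0.008697 mPa = 0.008697e3 µPa = 8.697
  0.01311 mPa = 0.01311e3 µPa = 13.11
  0.004348 mPa = 0.004348e3 µPa = 4.348
  4.288 µPa → 4.288
Sum: 8.697 + 13.11 + 4.348 + 4.288 = 30.443

30.443 µPa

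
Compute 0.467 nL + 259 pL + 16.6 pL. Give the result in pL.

In pL:
  0.467 nL = 0.467e3 pL = 467
  259 pL → 259
  16.6 pL → 16.6
Sum: 467 + 259 + 16.6 = 742.6

742.6 pL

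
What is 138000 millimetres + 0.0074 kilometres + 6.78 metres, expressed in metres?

152.18 metres

In metres:
  138000 millimetres = 138000 × 10⁻³ metres = 138
  0.0074 kilometres = 0.0074 × 10³ metres = 7.4
  6.78 metres → 6.78
Sum: 138 + 7.4 + 6.78 = 152.18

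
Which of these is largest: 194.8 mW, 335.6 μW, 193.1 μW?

194.8 mW

194.8 mW = 0.1948 W
335.6 μW = 0.0003356 W
193.1 μW = 0.0001931 W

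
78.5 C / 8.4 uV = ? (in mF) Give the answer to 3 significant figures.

9350000000 mF

(78.5) / (8.4 × 10⁻⁶) = 9.3452 × 10⁶ F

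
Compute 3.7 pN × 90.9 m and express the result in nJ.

0.33633 nJ

3.7e-12 × 90.9 = 336.33e-12 J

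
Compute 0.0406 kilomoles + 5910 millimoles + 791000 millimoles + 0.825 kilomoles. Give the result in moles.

In moles:
  0.0406 kilomoles = 0.0406 × 10³ moles = 40.6
  5910 millimoles = 5910 × 10⁻³ moles = 5.91
  791000 millimoles = 791000 × 10⁻³ moles = 791
  0.825 kilomoles = 0.825 × 10³ moles = 825
Sum: 40.6 + 5.91 + 791 + 825 = 1662.51

1662.51 moles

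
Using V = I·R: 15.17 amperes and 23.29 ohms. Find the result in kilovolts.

0.3533093 kilovolts

15.17 × 23.29 = 353.3093 V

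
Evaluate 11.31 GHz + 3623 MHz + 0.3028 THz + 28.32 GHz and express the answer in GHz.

In GHz:
  11.31 GHz → 11.31
  3623 MHz = 3623 × 10⁻³ GHz = 3.623
  0.3028 THz = 0.3028 × 10³ GHz = 302.8
  28.32 GHz → 28.32
Sum: 11.31 + 3.623 + 302.8 + 28.32 = 346.053

346.053 GHz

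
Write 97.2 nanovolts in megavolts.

0.0000000000000972 megavolts

nano = 1e-9, mega = 1e6; factor is 1e-15.
97.2 × 1e-15 = 0.0000000000000972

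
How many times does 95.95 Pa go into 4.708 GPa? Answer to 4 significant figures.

(4.708e9) / (95.95) = 0.049067e9

49070000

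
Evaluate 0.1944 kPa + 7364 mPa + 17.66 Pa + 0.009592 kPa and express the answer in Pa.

229.016 Pa

In Pa:
  0.1944 kPa = 0.1944 × 10^3 Pa = 194.4
  7364 mPa = 7364 × 10^-3 Pa = 7.364
  17.66 Pa → 17.66
  0.009592 kPa = 0.009592 × 10^3 Pa = 9.592
Sum: 194.4 + 7.364 + 17.66 + 9.592 = 229.016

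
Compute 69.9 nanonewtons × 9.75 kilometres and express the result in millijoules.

0.681525 millijoules

69.9 × 10⁻⁹ × 9.75 × 10³ = 681.525 × 10⁻⁶ J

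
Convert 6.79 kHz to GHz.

kilo = 10^3, giga = 10^9; factor is 10^-6.
6.79 × 10^-6 = 0.00000679

0.00000679 GHz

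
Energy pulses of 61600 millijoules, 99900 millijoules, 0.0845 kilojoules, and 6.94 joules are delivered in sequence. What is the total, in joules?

In joules:
  61600 millijoules = 61600e-3 joules = 61.6
  99900 millijoules = 99900e-3 joules = 99.9
  0.0845 kilojoules = 0.0845e3 joules = 84.5
  6.94 joules → 6.94
Sum: 61.6 + 99.9 + 84.5 + 6.94 = 252.94

252.94 joules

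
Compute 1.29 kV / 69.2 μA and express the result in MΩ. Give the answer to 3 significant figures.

(1.29 × 10^3) / (69.2 × 10^-6) = 0.018642 × 10^9 Ω

18.6 MΩ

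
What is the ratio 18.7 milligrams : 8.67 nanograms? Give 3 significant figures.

(18.7e-3) / (8.67e-9) = 2.157e6

2160000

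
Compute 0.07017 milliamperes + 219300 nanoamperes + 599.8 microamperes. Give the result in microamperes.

889.27 microamperes

In microamperes:
  0.07017 milliamperes = 0.07017 × 10³ microamperes = 70.17
  219300 nanoamperes = 219300 × 10⁻³ microamperes = 219.3
  599.8 microamperes → 599.8
Sum: 70.17 + 219.3 + 599.8 = 889.27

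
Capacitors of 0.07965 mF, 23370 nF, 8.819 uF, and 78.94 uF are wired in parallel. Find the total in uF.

190.779 uF

In uF:
  0.07965 mF = 0.07965e3 uF = 79.65
  23370 nF = 23370e-3 uF = 23.37
  8.819 uF → 8.819
  78.94 uF → 78.94
Sum: 79.65 + 23.37 + 8.819 + 78.94 = 190.779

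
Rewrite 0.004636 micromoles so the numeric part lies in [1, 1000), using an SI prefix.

4.636 nanomoles

= 4.636 × 10^-9 moles; 10^-9 is nano.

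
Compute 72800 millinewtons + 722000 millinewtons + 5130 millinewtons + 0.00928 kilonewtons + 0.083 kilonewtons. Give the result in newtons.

892.21 newtons

In newtons:
  72800 millinewtons = 72800 × 10⁻³ newtons = 72.8
  722000 millinewtons = 722000 × 10⁻³ newtons = 722
  5130 millinewtons = 5130 × 10⁻³ newtons = 5.13
  0.00928 kilonewtons = 0.00928 × 10³ newtons = 9.28
  0.083 kilonewtons = 0.083 × 10³ newtons = 83
Sum: 72.8 + 722 + 5.13 + 9.28 + 83 = 892.21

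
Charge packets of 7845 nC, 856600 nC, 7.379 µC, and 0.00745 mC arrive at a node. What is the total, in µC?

In µC:
  7845 nC = 7845 × 10⁻³ µC = 7.845
  856600 nC = 856600 × 10⁻³ µC = 856.6
  7.379 µC → 7.379
  0.00745 mC = 0.00745 × 10³ µC = 7.45
Sum: 7.845 + 856.6 + 7.379 + 7.45 = 879.274

879.274 µC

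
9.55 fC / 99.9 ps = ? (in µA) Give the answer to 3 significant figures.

(9.55e-15) / (99.9e-12) = 0.095596e-3 A

95.6 µA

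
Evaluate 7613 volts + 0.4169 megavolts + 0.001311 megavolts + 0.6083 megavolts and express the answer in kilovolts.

In kilovolts:
  7613 volts = 7613 × 10⁻³ kilovolts = 7.613
  0.4169 megavolts = 0.4169 × 10³ kilovolts = 416.9
  0.001311 megavolts = 0.001311 × 10³ kilovolts = 1.311
  0.6083 megavolts = 0.6083 × 10³ kilovolts = 608.3
Sum: 7.613 + 416.9 + 1.311 + 608.3 = 1034.124

1034.124 kilovolts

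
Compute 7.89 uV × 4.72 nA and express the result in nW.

7.89e-6 × 4.72e-9 = 37.2408e-15 W

0.0000372408 nW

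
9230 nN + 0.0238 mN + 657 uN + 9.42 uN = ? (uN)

699.45 uN

In uN:
  9230 nN = 9230 × 10⁻³ uN = 9.23
  0.0238 mN = 0.0238 × 10³ uN = 23.8
  657 uN → 657
  9.42 uN → 9.42
Sum: 9.23 + 23.8 + 657 + 9.42 = 699.45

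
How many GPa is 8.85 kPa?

kilo = 10^3, giga = 10^9; factor is 10^-6.
8.85 × 10^-6 = 0.00000885

0.00000885 GPa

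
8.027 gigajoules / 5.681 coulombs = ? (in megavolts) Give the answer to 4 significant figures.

(8.027e9) / (5.681) = 1.41296e9 V

1413 megavolts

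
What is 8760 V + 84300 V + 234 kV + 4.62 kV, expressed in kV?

In kV:
  8760 V = 8760e-3 kV = 8.76
  84300 V = 84300e-3 kV = 84.3
  234 kV → 234
  4.62 kV → 4.62
Sum: 8.76 + 84.3 + 234 + 4.62 = 331.68

331.68 kV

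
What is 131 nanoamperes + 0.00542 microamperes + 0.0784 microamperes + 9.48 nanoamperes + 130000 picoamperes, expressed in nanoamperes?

354.3 nanoamperes

In nanoamperes:
  131 nanoamperes → 131
  0.00542 microamperes = 0.00542e3 nanoamperes = 5.42
  0.0784 microamperes = 0.0784e3 nanoamperes = 78.4
  9.48 nanoamperes → 9.48
  130000 picoamperes = 130000e-3 nanoamperes = 130
Sum: 131 + 5.42 + 78.4 + 9.48 + 130 = 354.3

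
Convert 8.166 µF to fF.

micro = 1e-6, femto = 1e-15; factor is 1e9.
8.166 × 1e9 = 8166000000

8166000000 fF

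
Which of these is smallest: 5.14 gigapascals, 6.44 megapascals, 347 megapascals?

5.14 gigapascals = 5140000000 pascals
6.44 megapascals = 6440000 pascals
347 megapascals = 347000000 pascals

6.44 megapascals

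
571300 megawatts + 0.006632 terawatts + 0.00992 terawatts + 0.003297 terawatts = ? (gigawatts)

591.149 gigawatts

In gigawatts:
  571300 megawatts = 571300 × 10^-3 gigawatts = 571.3
  0.006632 terawatts = 0.006632 × 10^3 gigawatts = 6.632
  0.00992 terawatts = 0.00992 × 10^3 gigawatts = 9.92
  0.003297 terawatts = 0.003297 × 10^3 gigawatts = 3.297
Sum: 571.3 + 6.632 + 9.92 + 3.297 = 591.149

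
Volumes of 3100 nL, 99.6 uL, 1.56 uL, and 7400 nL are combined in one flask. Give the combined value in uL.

In uL:
  3100 nL = 3100 × 10^-3 uL = 3.1
  99.6 uL → 99.6
  1.56 uL → 1.56
  7400 nL = 7400 × 10^-3 uL = 7.4
Sum: 3.1 + 99.6 + 1.56 + 7.4 = 111.66

111.66 uL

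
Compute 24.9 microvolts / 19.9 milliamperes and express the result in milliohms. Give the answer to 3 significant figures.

(24.9 × 10^-6) / (19.9 × 10^-3) = 1.2513 × 10^-3 Ω

1.25 milliohms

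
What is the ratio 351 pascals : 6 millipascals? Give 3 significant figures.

(351) / (6e-3) = 58.5e3

58500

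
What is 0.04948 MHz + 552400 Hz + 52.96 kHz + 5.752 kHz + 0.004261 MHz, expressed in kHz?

In kHz:
  0.04948 MHz = 0.04948e3 kHz = 49.48
  552400 Hz = 552400e-3 kHz = 552.4
  52.96 kHz → 52.96
  5.752 kHz → 5.752
  0.004261 MHz = 0.004261e3 kHz = 4.261
Sum: 49.48 + 552.4 + 52.96 + 5.752 + 4.261 = 664.853

664.853 kHz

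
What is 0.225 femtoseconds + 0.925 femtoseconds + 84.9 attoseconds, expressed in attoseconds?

In attoseconds:
  0.225 femtoseconds = 0.225 × 10³ attoseconds = 225
  0.925 femtoseconds = 0.925 × 10³ attoseconds = 925
  84.9 attoseconds → 84.9
Sum: 225 + 925 + 84.9 = 1234.9

1234.9 attoseconds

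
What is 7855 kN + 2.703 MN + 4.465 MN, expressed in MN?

In MN:
  7855 kN = 7855e-3 MN = 7.855
  2.703 MN → 2.703
  4.465 MN → 4.465
Sum: 7.855 + 2.703 + 4.465 = 15.023

15.023 MN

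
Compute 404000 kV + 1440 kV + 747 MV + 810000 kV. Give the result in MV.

1962.44 MV

In MV:
  404000 kV = 404000 × 10^-3 MV = 404
  1440 kV = 1440 × 10^-3 MV = 1.44
  747 MV → 747
  810000 kV = 810000 × 10^-3 MV = 810
Sum: 404 + 1.44 + 747 + 810 = 1962.44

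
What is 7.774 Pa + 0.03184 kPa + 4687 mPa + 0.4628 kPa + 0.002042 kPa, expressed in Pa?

In Pa:
  7.774 Pa → 7.774
  0.03184 kPa = 0.03184e3 Pa = 31.84
  4687 mPa = 4687e-3 Pa = 4.687
  0.4628 kPa = 0.4628e3 Pa = 462.8
  0.002042 kPa = 0.002042e3 Pa = 2.042
Sum: 7.774 + 31.84 + 4.687 + 462.8 + 2.042 = 509.143

509.143 Pa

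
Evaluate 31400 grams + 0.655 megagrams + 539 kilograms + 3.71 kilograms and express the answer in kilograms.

In kilograms:
  31400 grams = 31400 × 10⁻³ kilograms = 31.4
  0.655 megagrams = 0.655 × 10³ kilograms = 655
  539 kilograms → 539
  3.71 kilograms → 3.71
Sum: 31.4 + 655 + 539 + 3.71 = 1229.11

1229.11 kilograms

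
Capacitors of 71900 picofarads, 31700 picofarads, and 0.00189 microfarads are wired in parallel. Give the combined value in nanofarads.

In nanofarads:
  71900 picofarads = 71900e-3 nanofarads = 71.9
  31700 picofarads = 31700e-3 nanofarads = 31.7
  0.00189 microfarads = 0.00189e3 nanofarads = 1.89
Sum: 71.9 + 31.7 + 1.89 = 105.49

105.49 nanofarads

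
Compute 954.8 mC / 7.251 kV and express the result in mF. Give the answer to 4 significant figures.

(954.8 × 10^-3) / (7.251 × 10^3) = 131.678 × 10^-6 F

0.1317 mF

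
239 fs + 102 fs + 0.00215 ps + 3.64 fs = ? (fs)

346.79 fs

In fs:
  239 fs → 239
  102 fs → 102
  0.00215 ps = 0.00215 × 10³ fs = 2.15
  3.64 fs → 3.64
Sum: 239 + 102 + 2.15 + 3.64 = 346.79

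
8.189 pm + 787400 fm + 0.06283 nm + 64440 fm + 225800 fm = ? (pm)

In pm:
  8.189 pm → 8.189
  787400 fm = 787400e-3 pm = 787.4
  0.06283 nm = 0.06283e3 pm = 62.83
  64440 fm = 64440e-3 pm = 64.44
  225800 fm = 225800e-3 pm = 225.8
Sum: 8.189 + 787.4 + 62.83 + 64.44 + 225.8 = 1148.659

1148.659 pm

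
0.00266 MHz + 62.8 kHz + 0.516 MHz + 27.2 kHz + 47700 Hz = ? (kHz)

656.36 kHz

In kHz:
  0.00266 MHz = 0.00266e3 kHz = 2.66
  62.8 kHz → 62.8
  0.516 MHz = 0.516e3 kHz = 516
  27.2 kHz → 27.2
  47700 Hz = 47700e-3 kHz = 47.7
Sum: 2.66 + 62.8 + 516 + 27.2 + 47.7 = 656.36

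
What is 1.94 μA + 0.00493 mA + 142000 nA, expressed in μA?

148.87 μA

In μA:
  1.94 μA → 1.94
  0.00493 mA = 0.00493 × 10³ μA = 4.93
  142000 nA = 142000 × 10⁻³ μA = 142
Sum: 1.94 + 4.93 + 142 = 148.87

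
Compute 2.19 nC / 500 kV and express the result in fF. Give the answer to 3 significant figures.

(2.19 × 10^-9) / (500 × 10^3) = 0.00438 × 10^-12 F

4.38 fF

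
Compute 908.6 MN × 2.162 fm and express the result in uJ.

1.9643932 uJ

908.6 × 10^6 × 2.162 × 10^-15 = 1964.3932 × 10^-9 J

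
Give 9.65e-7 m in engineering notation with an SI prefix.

965 nm

= 965e-9 m; 1e-9 is nano.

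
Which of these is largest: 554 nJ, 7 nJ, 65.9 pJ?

554 nJ = 0.000000554 J
7 nJ = 0.000000007 J
65.9 pJ = 0.0000000000659 J

554 nJ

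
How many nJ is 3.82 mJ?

3820000 nJ

milli = 10⁻³, nano = 10⁻⁹; factor is 10⁶.
3.82 × 10⁶ = 3820000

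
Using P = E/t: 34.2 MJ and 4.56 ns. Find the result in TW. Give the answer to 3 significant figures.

7500 TW

(34.2e6) / (4.56e-9) = 7.5e15 W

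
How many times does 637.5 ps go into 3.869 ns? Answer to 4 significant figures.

(3.869 × 10⁻⁹) / (637.5 × 10⁻¹²) = 0.006069 × 10³

6.069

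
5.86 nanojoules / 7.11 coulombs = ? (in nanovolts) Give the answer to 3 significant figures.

0.824 nanovolts

(5.86 × 10⁻⁹) / (7.11) = 0.82419 × 10⁻⁹ V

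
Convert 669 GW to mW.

669000000000000 mW

giga = 10^9, milli = 10^-3; factor is 10^12.
669 × 10^12 = 669000000000000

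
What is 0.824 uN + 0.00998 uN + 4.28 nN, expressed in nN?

In nN:
  0.824 uN = 0.824e3 nN = 824
  0.00998 uN = 0.00998e3 nN = 9.98
  4.28 nN → 4.28
Sum: 824 + 9.98 + 4.28 = 838.26

838.26 nN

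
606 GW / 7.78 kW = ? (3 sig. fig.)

77900000

(606 × 10⁹) / (7.78 × 10³) = 77.89 × 10⁶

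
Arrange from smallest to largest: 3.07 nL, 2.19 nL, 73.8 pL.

3.07 nL = 0.00000000307 L
2.19 nL = 0.00000000219 L
73.8 pL = 0.0000000000738 L

73.8 pL < 2.19 nL < 3.07 nL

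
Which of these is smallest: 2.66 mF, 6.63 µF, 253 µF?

6.63 µF

2.66 mF = 0.00266 F
6.63 µF = 0.00000663 F
253 µF = 0.000253 F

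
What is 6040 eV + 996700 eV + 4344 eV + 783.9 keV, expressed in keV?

In keV:
  6040 eV = 6040 × 10^-3 keV = 6.04
  996700 eV = 996700 × 10^-3 keV = 996.7
  4344 eV = 4344 × 10^-3 keV = 4.344
  783.9 keV → 783.9
Sum: 6.04 + 996.7 + 4.344 + 783.9 = 1790.984

1790.984 keV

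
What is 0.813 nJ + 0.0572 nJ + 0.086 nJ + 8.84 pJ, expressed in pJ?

965.04 pJ

In pJ:
  0.813 nJ = 0.813 × 10^3 pJ = 813
  0.0572 nJ = 0.0572 × 10^3 pJ = 57.2
  0.086 nJ = 0.086 × 10^3 pJ = 86
  8.84 pJ → 8.84
Sum: 813 + 57.2 + 86 + 8.84 = 965.04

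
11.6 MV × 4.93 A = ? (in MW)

11.6 × 10⁶ × 4.93 = 57.188 × 10⁶ W

57.188 MW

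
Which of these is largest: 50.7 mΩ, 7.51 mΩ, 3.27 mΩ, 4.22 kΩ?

4.22 kΩ

50.7 mΩ = 0.0507 Ω
7.51 mΩ = 0.00751 Ω
3.27 mΩ = 0.00327 Ω
4.22 kΩ = 4220 Ω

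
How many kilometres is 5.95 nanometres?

0.00000000000595 kilometres

nano = 10^-9, kilo = 10^3; factor is 10^-12.
5.95 × 10^-12 = 0.00000000000595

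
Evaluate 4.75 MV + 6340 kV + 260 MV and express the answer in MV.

271.09 MV

In MV:
  4.75 MV → 4.75
  6340 kV = 6340 × 10⁻³ MV = 6.34
  260 MV → 260
Sum: 4.75 + 6.34 + 260 = 271.09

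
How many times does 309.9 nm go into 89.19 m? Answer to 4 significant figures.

(89.19) / (309.9 × 10^-9) = 0.2878 × 10^9

287800000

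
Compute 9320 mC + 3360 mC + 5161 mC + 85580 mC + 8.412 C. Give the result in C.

In C:
  9320 mC = 9320 × 10^-3 C = 9.32
  3360 mC = 3360 × 10^-3 C = 3.36
  5161 mC = 5161 × 10^-3 C = 5.161
  85580 mC = 85580 × 10^-3 C = 85.58
  8.412 C → 8.412
Sum: 9.32 + 3.36 + 5.161 + 85.58 + 8.412 = 111.833

111.833 C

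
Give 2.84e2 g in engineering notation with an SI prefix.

284 g

= 284 g; mantissa already in [1, 1000).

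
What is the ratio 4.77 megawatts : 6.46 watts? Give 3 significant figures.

738000

(4.77 × 10^6) / (6.46) = 0.7384 × 10^6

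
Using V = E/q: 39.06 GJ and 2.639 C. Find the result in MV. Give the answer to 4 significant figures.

14800 MV

(39.06 × 10⁹) / (2.639) = 14.8011 × 10⁹ V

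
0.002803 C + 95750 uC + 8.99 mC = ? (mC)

In mC:
  0.002803 C = 0.002803 × 10³ mC = 2.803
  95750 uC = 95750 × 10⁻³ mC = 95.75
  8.99 mC → 8.99
Sum: 2.803 + 95.75 + 8.99 = 107.543

107.543 mC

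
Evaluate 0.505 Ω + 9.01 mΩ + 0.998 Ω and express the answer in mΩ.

1512.01 mΩ

In mΩ:
  0.505 Ω = 0.505e3 mΩ = 505
  9.01 mΩ → 9.01
  0.998 Ω = 0.998e3 mΩ = 998
Sum: 505 + 9.01 + 998 = 1512.01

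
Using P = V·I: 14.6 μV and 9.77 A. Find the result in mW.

14.6 × 10^-6 × 9.77 = 142.642 × 10^-6 W

0.142642 mW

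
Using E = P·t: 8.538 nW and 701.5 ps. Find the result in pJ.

8.538 × 10⁻⁹ × 701.5 × 10⁻¹² = 5989.407 × 10⁻²¹ J

0.000005989407 pJ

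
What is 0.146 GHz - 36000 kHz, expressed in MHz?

110 MHz

In MHz:
  0.146 GHz = 0.146 × 10³ MHz = 146
  36000 kHz = 36000 × 10⁻³ MHz = 36
Difference: 146 - 36 = 110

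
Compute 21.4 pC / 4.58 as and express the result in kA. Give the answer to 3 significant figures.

4670 kA

(21.4e-12) / (4.58e-18) = 4.6725e6 A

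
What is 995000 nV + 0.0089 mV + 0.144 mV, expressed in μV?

In μV:
  995000 nV = 995000 × 10⁻³ μV = 995
  0.0089 mV = 0.0089 × 10³ μV = 8.9
  0.144 mV = 0.144 × 10³ μV = 144
Sum: 995 + 8.9 + 144 = 1147.9

1147.9 μV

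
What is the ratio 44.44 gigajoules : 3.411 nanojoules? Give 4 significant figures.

13030000000000000000

(44.44 × 10^9) / (3.411 × 10^-9) = 13.028 × 10^18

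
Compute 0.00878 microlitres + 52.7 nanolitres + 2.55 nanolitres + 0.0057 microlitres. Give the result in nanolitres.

69.73 nanolitres

In nanolitres:
  0.00878 microlitres = 0.00878 × 10^3 nanolitres = 8.78
  52.7 nanolitres → 52.7
  2.55 nanolitres → 2.55
  0.0057 microlitres = 0.0057 × 10^3 nanolitres = 5.7
Sum: 8.78 + 52.7 + 2.55 + 5.7 = 69.73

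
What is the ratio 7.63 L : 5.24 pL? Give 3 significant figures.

(7.63) / (5.24e-12) = 1.456e12

1460000000000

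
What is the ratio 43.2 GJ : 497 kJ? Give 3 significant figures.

86900

(43.2e9) / (497e3) = 0.08692e6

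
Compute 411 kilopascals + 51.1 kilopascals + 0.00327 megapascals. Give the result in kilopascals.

465.37 kilopascals

In kilopascals:
  411 kilopascals → 411
  51.1 kilopascals → 51.1
  0.00327 megapascals = 0.00327e3 kilopascals = 3.27
Sum: 411 + 51.1 + 3.27 = 465.37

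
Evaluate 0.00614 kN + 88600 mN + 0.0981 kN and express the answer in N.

In N:
  0.00614 kN = 0.00614 × 10³ N = 6.14
  88600 mN = 88600 × 10⁻³ N = 88.6
  0.0981 kN = 0.0981 × 10³ N = 98.1
Sum: 6.14 + 88.6 + 98.1 = 192.84

192.84 N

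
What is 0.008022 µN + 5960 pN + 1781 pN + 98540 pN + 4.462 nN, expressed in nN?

118.765 nN

In nN:
  0.008022 µN = 0.008022 × 10^3 nN = 8.022
  5960 pN = 5960 × 10^-3 nN = 5.96
  1781 pN = 1781 × 10^-3 nN = 1.781
  98540 pN = 98540 × 10^-3 nN = 98.54
  4.462 nN → 4.462
Sum: 8.022 + 5.96 + 1.781 + 98.54 + 4.462 = 118.765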